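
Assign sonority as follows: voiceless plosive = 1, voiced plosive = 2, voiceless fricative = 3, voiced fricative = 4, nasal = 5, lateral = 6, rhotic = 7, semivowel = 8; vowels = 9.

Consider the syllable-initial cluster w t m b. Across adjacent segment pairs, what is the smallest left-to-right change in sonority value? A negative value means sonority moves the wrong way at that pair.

-7

/w/ — semivowel, sonority 8.
/t/ — voiceless plosive, sonority 1.
/m/ — nasal, sonority 5.
/b/ — voiced plosive, sonority 2.
/w/→/t/: change -7.
/t/→/m/: change +4.
/m/→/b/: change -3.
Minimum = -7.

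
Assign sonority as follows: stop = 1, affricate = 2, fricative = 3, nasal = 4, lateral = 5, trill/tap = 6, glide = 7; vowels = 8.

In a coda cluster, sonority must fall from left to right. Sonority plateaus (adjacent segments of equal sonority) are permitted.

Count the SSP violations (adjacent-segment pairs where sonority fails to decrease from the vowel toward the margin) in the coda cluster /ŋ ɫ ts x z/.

2

/ŋ/ is a nasal (sonority 4).
/ɫ/ is a lateral (sonority 5).
/ts/ is an affricate (sonority 2).
/x/ is a fricative (sonority 3).
/z/ is a fricative (sonority 3).
/ŋ/→/ɫ/: 4→5 (does not fall) — violation.
/ɫ/→/ts/: 5→2 (falls) — ok.
/ts/→/x/: 2→3 (does not fall) — violation.
/x/→/z/: 3→3 (plateau, allowed) — ok.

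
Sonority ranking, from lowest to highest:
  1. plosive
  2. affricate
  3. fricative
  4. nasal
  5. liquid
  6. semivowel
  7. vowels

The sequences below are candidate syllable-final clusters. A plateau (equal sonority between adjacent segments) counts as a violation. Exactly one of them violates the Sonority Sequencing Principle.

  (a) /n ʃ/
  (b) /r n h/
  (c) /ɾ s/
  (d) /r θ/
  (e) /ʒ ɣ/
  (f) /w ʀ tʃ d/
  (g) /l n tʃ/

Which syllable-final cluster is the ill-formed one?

e

(a) 4-3 → obeys
(b) 5-4-3 → obeys
(c) 5-3 → obeys
(d) 5-3 → obeys
(e) 3-3 → violates
(f) 6-5-2-1 → obeys
(g) 5-4-2 → obeys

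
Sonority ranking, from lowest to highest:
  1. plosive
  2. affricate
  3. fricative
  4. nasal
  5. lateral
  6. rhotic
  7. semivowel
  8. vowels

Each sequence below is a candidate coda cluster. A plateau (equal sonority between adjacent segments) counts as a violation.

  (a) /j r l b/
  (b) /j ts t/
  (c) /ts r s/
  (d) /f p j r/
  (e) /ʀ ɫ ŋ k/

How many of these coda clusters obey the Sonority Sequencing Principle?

3

(a) /j r l b/: profile 7-6-5-1 — obeys.
(b) /j ts t/: profile 7-2-1 — obeys.
(c) /ts r s/: profile 2-6-3 — violates.
(d) /f p j r/: profile 3-1-7-6 — violates.
(e) /ʀ ɫ ŋ k/: profile 6-5-4-1 — obeys.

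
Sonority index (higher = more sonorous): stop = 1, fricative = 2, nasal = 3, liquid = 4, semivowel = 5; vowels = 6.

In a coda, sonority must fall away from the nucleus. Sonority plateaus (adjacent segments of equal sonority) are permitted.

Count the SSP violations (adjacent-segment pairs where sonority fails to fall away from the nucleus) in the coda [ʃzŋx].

1

/ʃ/ is a fricative (sonority 2).
/z/ is a fricative (sonority 2).
/ŋ/ is a nasal (sonority 3).
/x/ is a fricative (sonority 2).
/ʃ/→/z/: 2→2 (plateau, allowed) — ok.
/z/→/ŋ/: 2→3 (does not fall) — violation.
/ŋ/→/x/: 3→2 (falls) — ok.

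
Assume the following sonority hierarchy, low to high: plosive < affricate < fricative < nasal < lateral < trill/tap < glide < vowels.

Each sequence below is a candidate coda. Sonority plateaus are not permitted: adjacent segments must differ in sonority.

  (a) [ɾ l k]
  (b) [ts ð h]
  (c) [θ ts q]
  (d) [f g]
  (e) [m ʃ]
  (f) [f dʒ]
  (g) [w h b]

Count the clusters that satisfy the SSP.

(a) [ɾ l k]: profile 6-5-1 — obeys.
(b) [ts ð h]: profile 2-3-3 — violates.
(c) [θ ts q]: profile 3-2-1 — obeys.
(d) [f g]: profile 3-1 — obeys.
(e) [m ʃ]: profile 4-3 — obeys.
(f) [f dʒ]: profile 3-2 — obeys.
(g) [w h b]: profile 7-3-1 — obeys.

6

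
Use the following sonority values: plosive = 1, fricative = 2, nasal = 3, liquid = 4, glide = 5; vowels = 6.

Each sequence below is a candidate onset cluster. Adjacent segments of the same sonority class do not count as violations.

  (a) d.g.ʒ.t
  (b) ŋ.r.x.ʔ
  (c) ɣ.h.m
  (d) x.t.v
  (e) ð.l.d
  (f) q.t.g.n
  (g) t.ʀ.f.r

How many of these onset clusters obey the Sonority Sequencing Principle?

(a) 1-1-2-1 → violates
(b) 3-4-2-1 → violates
(c) 2-2-3 → obeys
(d) 2-1-2 → violates
(e) 2-4-1 → violates
(f) 1-1-1-3 → obeys
(g) 1-4-2-4 → violates

2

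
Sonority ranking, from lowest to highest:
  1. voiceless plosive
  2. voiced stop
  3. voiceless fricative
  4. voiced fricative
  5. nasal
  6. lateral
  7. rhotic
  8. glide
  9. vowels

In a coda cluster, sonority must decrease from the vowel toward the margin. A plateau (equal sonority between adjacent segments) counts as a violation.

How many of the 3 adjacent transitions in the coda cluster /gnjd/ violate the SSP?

2

/g/ — voiced stop, sonority 2.
/n/ — nasal, sonority 5.
/j/ — glide, sonority 8.
/d/ — voiced stop, sonority 2.
/g/→/n/: 2→5 (does not fall) — violation.
/n/→/j/: 5→8 (does not fall) — violation.
/j/→/d/: 8→2 (falls) — ok.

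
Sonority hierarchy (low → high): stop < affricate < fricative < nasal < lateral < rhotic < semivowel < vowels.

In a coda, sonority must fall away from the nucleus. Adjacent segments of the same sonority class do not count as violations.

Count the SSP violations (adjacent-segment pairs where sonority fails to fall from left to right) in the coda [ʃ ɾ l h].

1

/ʃ/: fricative = 3.
/ɾ/: rhotic = 6.
/l/: lateral = 5.
/h/: fricative = 3.
/ʃ/→/ɾ/: 3→6 (does not fall) — violation.
/ɾ/→/l/: 6→5 (falls) — ok.
/l/→/h/: 5→3 (falls) — ok.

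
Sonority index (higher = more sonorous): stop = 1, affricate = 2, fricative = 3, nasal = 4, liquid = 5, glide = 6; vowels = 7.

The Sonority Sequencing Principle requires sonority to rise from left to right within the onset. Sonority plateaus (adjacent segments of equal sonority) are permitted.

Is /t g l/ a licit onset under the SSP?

yes

/t/: stop = 1.
/g/: stop = 1.
/l/: liquid = 5.
The profile 1-1-5 is non-decreasing (plateaus allowed), so the onset satisfies the SSP.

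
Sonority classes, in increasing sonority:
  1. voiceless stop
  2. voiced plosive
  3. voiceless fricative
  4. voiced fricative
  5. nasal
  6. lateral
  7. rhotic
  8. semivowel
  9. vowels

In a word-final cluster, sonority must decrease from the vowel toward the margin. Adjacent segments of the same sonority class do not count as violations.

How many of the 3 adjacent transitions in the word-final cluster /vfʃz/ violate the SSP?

1

/v/ — voiced fricative, sonority 4.
/f/ — voiceless fricative, sonority 3.
/ʃ/ — voiceless fricative, sonority 3.
/z/ — voiced fricative, sonority 4.
/v/→/f/: 4→3 (falls) — ok.
/f/→/ʃ/: 3→3 (plateau, allowed) — ok.
/ʃ/→/z/: 3→4 (does not fall) — violation.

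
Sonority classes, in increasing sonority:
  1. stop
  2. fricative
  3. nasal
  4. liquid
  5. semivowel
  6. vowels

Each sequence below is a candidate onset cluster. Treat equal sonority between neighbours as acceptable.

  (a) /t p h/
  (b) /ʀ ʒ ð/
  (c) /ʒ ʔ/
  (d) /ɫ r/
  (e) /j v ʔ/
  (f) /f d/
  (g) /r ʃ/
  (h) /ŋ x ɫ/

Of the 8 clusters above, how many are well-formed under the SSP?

(a) /t p h/: profile 1-1-2 — obeys.
(b) /ʀ ʒ ð/: profile 4-2-2 — violates.
(c) /ʒ ʔ/: profile 2-1 — violates.
(d) /ɫ r/: profile 4-4 — obeys.
(e) /j v ʔ/: profile 5-2-1 — violates.
(f) /f d/: profile 2-1 — violates.
(g) /r ʃ/: profile 4-2 — violates.
(h) /ŋ x ɫ/: profile 3-2-4 — violates.

2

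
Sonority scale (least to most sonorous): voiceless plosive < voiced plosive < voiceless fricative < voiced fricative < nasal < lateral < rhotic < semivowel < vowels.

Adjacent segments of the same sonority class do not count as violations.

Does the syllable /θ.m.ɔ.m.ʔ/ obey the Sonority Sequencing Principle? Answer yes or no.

yes

Onset: /θ/ is a voiceless fricative (sonority 3), /m/ is a nasal (sonority 5); then the nucleus /ɔ/ (sonority 9).
Onset profile 3-5-9 — rises to the nucleus.
Coda: /m/ is a nasal (sonority 5), /ʔ/ is a voiceless plosive (sonority 1).
Coda profile 9-5-1 — falls from the nucleus.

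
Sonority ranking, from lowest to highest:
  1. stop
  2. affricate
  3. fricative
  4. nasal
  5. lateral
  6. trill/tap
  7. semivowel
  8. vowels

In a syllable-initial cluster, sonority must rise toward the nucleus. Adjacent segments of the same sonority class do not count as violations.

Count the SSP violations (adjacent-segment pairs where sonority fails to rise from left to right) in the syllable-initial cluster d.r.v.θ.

1

/d/ is a stop (sonority 1).
/r/ is a trill/tap (sonority 6).
/v/ is a fricative (sonority 3).
/θ/ is a fricative (sonority 3).
/d/→/r/: 1→6 (rises) — ok.
/r/→/v/: 6→3 (does not rise) — violation.
/v/→/θ/: 3→3 (plateau, allowed) — ok.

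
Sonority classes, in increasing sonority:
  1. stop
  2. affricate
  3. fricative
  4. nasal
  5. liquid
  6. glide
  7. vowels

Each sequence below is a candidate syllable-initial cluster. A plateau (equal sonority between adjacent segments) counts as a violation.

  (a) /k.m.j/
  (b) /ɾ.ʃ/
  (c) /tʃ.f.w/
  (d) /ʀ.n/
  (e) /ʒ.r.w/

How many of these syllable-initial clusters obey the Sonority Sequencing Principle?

3

(a) /k.m.j/: profile 1-4-6 — obeys.
(b) /ɾ.ʃ/: profile 5-3 — violates.
(c) /tʃ.f.w/: profile 2-3-6 — obeys.
(d) /ʀ.n/: profile 5-4 — violates.
(e) /ʒ.r.w/: profile 3-5-6 — obeys.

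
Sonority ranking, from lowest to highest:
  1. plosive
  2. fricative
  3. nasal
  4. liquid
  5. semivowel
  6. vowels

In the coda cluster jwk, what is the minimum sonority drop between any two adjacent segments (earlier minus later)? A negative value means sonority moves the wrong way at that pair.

/j/: semivowel = 5.
/w/: semivowel = 5.
/k/: plosive = 1.
/j/→/w/: change +0.
/w/→/k/: change +4.
Minimum = 0.

0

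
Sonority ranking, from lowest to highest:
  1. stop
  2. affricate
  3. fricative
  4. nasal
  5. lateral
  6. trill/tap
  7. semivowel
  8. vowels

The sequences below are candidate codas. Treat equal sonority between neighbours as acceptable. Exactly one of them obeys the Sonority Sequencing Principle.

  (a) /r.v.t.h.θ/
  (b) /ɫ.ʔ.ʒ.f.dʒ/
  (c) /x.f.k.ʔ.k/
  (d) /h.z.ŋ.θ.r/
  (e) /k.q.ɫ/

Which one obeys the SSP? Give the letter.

c

(a) /r.v.t.h.θ/: profile 6-3-1-3-3 — violates.
(b) /ɫ.ʔ.ʒ.f.dʒ/: profile 5-1-3-3-2 — violates.
(c) /x.f.k.ʔ.k/: profile 3-3-1-1-1 — obeys.
(d) /h.z.ŋ.θ.r/: profile 3-3-4-3-6 — violates.
(e) /k.q.ɫ/: profile 1-1-5 — violates.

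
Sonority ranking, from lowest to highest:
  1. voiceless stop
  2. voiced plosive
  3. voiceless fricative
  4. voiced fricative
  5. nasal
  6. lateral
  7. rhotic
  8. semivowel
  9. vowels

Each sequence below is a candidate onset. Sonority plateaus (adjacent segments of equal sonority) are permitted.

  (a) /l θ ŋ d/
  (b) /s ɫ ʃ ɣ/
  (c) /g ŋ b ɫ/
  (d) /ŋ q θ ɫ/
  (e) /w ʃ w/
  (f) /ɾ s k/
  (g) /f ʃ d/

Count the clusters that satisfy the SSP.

0

(a) /l θ ŋ d/: profile 6-3-5-2 — violates.
(b) /s ɫ ʃ ɣ/: profile 3-6-3-4 — violates.
(c) /g ŋ b ɫ/: profile 2-5-2-6 — violates.
(d) /ŋ q θ ɫ/: profile 5-1-3-6 — violates.
(e) /w ʃ w/: profile 8-3-8 — violates.
(f) /ɾ s k/: profile 7-3-1 — violates.
(g) /f ʃ d/: profile 3-3-2 — violates.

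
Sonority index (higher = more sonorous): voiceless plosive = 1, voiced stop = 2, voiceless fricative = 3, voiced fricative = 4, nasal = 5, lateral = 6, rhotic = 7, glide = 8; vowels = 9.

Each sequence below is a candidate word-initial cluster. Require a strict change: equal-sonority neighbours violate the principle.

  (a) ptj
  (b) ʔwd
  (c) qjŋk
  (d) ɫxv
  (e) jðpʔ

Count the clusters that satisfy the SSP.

(a) sonority 1-1-8: ill-formed.
(b) sonority 1-8-2: ill-formed.
(c) sonority 1-8-5-1: ill-formed.
(d) sonority 6-3-4: ill-formed.
(e) sonority 8-4-1-1: ill-formed.

0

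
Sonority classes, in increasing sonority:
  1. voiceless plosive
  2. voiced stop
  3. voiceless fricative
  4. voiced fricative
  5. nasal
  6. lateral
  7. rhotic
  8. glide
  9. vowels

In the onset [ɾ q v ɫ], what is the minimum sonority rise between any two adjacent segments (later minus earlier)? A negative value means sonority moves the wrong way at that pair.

-6

/ɾ/ — rhotic, sonority 7.
/q/ — voiceless plosive, sonority 1.
/v/ — voiced fricative, sonority 4.
/ɫ/ — lateral, sonority 6.
/ɾ/→/q/: change -6.
/q/→/v/: change +3.
/v/→/ɫ/: change +2.
Minimum = -6.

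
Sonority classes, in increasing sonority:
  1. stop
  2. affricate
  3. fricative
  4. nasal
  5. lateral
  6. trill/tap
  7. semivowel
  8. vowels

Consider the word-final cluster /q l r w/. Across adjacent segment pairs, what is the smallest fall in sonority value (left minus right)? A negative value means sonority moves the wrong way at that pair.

-4

/q/ is a stop (sonority 1).
/l/ is a lateral (sonority 5).
/r/ is a trill/tap (sonority 6).
/w/ is a semivowel (sonority 7).
/q/→/l/: change -4.
/l/→/r/: change -1.
/r/→/w/: change -1.
Minimum = -4.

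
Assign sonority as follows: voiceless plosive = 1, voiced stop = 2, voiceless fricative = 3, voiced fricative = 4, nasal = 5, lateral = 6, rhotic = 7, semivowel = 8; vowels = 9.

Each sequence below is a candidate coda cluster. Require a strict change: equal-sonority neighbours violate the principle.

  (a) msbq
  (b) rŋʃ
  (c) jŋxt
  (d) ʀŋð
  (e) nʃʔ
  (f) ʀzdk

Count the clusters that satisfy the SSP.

(a) 5-3-2-1 → obeys
(b) 7-5-3 → obeys
(c) 8-5-3-1 → obeys
(d) 7-5-4 → obeys
(e) 5-3-1 → obeys
(f) 7-4-2-1 → obeys

6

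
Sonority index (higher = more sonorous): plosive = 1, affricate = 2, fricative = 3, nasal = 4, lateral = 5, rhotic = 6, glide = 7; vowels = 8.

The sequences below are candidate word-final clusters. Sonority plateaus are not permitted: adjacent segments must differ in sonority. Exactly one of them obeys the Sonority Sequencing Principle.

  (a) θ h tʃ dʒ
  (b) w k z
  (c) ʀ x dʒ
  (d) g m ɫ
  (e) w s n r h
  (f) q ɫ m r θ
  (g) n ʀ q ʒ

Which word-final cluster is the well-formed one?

c

(a) 3-3-2-2 → violates
(b) 7-1-3 → violates
(c) 6-3-2 → obeys
(d) 1-4-5 → violates
(e) 7-3-4-6-3 → violates
(f) 1-5-4-6-3 → violates
(g) 4-6-1-3 → violates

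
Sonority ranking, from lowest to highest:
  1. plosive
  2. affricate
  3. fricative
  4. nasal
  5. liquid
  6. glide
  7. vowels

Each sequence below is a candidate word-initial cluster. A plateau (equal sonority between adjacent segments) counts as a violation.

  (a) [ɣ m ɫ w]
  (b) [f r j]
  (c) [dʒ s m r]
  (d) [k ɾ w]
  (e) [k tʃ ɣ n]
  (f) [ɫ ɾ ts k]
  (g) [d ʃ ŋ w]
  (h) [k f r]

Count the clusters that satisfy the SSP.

(a) sonority 3-4-5-6: well-formed.
(b) sonority 3-5-6: well-formed.
(c) sonority 2-3-4-5: well-formed.
(d) sonority 1-5-6: well-formed.
(e) sonority 1-2-3-4: well-formed.
(f) sonority 5-5-2-1: ill-formed.
(g) sonority 1-3-4-6: well-formed.
(h) sonority 1-3-5: well-formed.

7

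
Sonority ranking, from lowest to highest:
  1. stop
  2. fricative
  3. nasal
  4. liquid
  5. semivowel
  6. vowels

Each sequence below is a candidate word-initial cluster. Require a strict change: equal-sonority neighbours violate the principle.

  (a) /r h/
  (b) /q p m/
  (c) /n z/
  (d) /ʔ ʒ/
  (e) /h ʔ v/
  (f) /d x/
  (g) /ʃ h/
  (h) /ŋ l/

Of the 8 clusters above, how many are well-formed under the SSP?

3

(a) sonority 4-2: ill-formed.
(b) sonority 1-1-3: ill-formed.
(c) sonority 3-2: ill-formed.
(d) sonority 1-2: well-formed.
(e) sonority 2-1-2: ill-formed.
(f) sonority 1-2: well-formed.
(g) sonority 2-2: ill-formed.
(h) sonority 3-4: well-formed.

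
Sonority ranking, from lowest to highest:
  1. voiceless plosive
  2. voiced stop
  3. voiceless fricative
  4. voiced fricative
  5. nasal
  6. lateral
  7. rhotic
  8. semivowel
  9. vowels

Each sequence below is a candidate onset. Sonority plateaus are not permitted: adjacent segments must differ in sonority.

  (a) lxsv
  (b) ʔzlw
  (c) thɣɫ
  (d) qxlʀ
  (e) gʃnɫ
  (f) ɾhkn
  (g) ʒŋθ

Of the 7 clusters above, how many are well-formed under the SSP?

4

(a) lxsv: profile 6-3-3-4 — violates.
(b) ʔzlw: profile 1-4-6-8 — obeys.
(c) thɣɫ: profile 1-3-4-6 — obeys.
(d) qxlʀ: profile 1-3-6-7 — obeys.
(e) gʃnɫ: profile 2-3-5-6 — obeys.
(f) ɾhkn: profile 7-3-1-5 — violates.
(g) ʒŋθ: profile 4-5-3 — violates.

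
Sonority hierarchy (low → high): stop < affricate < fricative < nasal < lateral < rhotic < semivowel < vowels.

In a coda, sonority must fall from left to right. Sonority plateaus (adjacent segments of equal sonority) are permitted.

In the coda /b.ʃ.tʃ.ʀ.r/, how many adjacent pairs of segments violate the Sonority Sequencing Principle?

2

/b/: stop = 1.
/ʃ/: fricative = 3.
/tʃ/: affricate = 2.
/ʀ/: rhotic = 6.
/r/: rhotic = 6.
/b/→/ʃ/: 1→3 (does not fall) — violation.
/ʃ/→/tʃ/: 3→2 (falls) — ok.
/tʃ/→/ʀ/: 2→6 (does not fall) — violation.
/ʀ/→/r/: 6→6 (plateau, allowed) — ok.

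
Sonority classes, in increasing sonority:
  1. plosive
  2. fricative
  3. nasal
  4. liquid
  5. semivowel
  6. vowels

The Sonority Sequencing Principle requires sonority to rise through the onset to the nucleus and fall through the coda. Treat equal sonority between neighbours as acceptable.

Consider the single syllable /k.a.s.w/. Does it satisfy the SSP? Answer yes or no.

Onset: /k/ is a plosive (sonority 1); then the nucleus /a/ (sonority 6).
Onset profile 1-6 — rises to the nucleus.
Coda: /s/ is a fricative (sonority 2), /w/ is a semivowel (sonority 5).
Coda profile 6-2-5 — does not fall throughout.

no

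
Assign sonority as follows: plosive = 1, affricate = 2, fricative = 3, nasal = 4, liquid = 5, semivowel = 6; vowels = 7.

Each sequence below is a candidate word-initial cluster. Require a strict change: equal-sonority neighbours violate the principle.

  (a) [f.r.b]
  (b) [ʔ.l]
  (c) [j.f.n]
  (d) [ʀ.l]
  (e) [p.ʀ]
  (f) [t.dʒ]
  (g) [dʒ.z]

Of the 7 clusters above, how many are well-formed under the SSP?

4

(a) sonority 3-5-1: ill-formed.
(b) sonority 1-5: well-formed.
(c) sonority 6-3-4: ill-formed.
(d) sonority 5-5: ill-formed.
(e) sonority 1-5: well-formed.
(f) sonority 1-2: well-formed.
(g) sonority 2-3: well-formed.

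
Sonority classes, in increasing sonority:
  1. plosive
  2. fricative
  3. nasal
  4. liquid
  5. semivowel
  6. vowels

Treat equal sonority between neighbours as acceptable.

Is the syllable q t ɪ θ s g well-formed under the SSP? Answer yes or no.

Onset: /q/ is a plosive (sonority 1), /t/ is a plosive (sonority 1); then the nucleus /ɪ/ (sonority 6).
Onset profile 1-1-6 — rises to the nucleus.
Coda: /θ/ is a fricative (sonority 2), /s/ is a fricative (sonority 2), /g/ is a plosive (sonority 1).
Coda profile 6-2-2-1 — falls from the nucleus.

yes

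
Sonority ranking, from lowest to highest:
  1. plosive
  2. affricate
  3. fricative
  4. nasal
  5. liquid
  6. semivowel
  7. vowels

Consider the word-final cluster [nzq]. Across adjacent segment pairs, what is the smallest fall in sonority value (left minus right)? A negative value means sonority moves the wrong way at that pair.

1

/n/ is a nasal (sonority 4).
/z/ is a fricative (sonority 3).
/q/ is a plosive (sonority 1).
/n/→/z/: change +1.
/z/→/q/: change +2.
Minimum = 1.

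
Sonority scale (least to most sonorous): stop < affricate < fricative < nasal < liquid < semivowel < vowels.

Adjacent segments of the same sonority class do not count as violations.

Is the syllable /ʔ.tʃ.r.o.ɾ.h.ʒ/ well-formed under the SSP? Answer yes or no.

Onset: /ʔ/ is a stop (sonority 1), /tʃ/ is an affricate (sonority 2), /r/ is a liquid (sonority 5); then the nucleus /o/ (sonority 7).
Onset profile 1-2-5-7 — rises to the nucleus.
Coda: /ɾ/ is a liquid (sonority 5), /h/ is a fricative (sonority 3), /ʒ/ is a fricative (sonority 3).
Coda profile 7-5-3-3 — falls from the nucleus.

yes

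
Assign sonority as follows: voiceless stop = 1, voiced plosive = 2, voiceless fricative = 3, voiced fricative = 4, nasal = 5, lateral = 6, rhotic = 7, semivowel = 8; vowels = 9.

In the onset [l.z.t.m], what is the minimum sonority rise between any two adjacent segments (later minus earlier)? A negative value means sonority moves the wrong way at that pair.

/l/ is a lateral (sonority 6).
/z/ is a voiced fricative (sonority 4).
/t/ is a voiceless stop (sonority 1).
/m/ is a nasal (sonority 5).
/l/→/z/: change -2.
/z/→/t/: change -3.
/t/→/m/: change +4.
Minimum = -3.

-3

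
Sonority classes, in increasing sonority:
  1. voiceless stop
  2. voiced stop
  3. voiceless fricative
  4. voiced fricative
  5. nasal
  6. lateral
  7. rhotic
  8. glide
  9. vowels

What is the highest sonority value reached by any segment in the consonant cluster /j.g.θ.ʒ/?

/j/ — glide, sonority 8.
/g/ — voiced stop, sonority 2.
/θ/ — voiceless fricative, sonority 3.
/ʒ/ — voiced fricative, sonority 4.
The maximum is 8.

8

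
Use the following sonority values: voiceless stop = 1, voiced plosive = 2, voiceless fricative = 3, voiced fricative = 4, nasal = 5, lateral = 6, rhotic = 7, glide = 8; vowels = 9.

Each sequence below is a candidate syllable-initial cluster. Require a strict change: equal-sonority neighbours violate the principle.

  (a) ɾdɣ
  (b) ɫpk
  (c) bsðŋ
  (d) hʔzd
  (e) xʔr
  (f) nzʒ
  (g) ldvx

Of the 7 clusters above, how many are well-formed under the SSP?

(a) ɾdɣ: profile 7-2-4 — violates.
(b) ɫpk: profile 6-1-1 — violates.
(c) bsðŋ: profile 2-3-4-5 — obeys.
(d) hʔzd: profile 3-1-4-2 — violates.
(e) xʔr: profile 3-1-7 — violates.
(f) nzʒ: profile 5-4-4 — violates.
(g) ldvx: profile 6-2-4-3 — violates.

1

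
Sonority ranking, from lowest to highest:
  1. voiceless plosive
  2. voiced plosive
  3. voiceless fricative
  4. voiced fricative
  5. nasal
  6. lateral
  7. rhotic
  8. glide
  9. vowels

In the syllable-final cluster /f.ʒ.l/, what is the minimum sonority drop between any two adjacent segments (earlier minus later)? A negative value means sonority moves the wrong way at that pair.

-2

/f/ is a voiceless fricative (sonority 3).
/ʒ/ is a voiced fricative (sonority 4).
/l/ is a lateral (sonority 6).
/f/→/ʒ/: change -1.
/ʒ/→/l/: change -2.
Minimum = -2.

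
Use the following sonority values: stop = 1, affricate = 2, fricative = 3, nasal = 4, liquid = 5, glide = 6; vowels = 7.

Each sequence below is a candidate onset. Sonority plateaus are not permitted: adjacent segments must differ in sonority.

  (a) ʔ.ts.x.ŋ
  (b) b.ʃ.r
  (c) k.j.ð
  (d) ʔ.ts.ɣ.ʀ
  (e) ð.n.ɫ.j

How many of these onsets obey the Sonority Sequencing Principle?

(a) ʔ.ts.x.ŋ: profile 1-2-3-4 — obeys.
(b) b.ʃ.r: profile 1-3-5 — obeys.
(c) k.j.ð: profile 1-6-3 — violates.
(d) ʔ.ts.ɣ.ʀ: profile 1-2-3-5 — obeys.
(e) ð.n.ɫ.j: profile 3-4-5-6 — obeys.

4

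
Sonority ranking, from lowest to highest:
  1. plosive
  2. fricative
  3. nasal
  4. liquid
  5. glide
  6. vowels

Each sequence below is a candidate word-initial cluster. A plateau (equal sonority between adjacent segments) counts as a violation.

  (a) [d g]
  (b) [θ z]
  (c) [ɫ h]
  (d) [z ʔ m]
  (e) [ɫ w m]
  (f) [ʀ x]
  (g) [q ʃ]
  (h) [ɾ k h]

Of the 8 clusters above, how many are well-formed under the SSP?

(a) [d g]: profile 1-1 — violates.
(b) [θ z]: profile 2-2 — violates.
(c) [ɫ h]: profile 4-2 — violates.
(d) [z ʔ m]: profile 2-1-3 — violates.
(e) [ɫ w m]: profile 4-5-3 — violates.
(f) [ʀ x]: profile 4-2 — violates.
(g) [q ʃ]: profile 1-2 — obeys.
(h) [ɾ k h]: profile 4-1-2 — violates.

1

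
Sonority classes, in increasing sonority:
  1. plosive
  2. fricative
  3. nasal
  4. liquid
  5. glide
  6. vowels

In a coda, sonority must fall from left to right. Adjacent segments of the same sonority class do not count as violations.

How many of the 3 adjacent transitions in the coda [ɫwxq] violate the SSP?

/ɫ/: liquid = 4.
/w/: glide = 5.
/x/: fricative = 2.
/q/: plosive = 1.
/ɫ/→/w/: 4→5 (does not fall) — violation.
/w/→/x/: 5→2 (falls) — ok.
/x/→/q/: 2→1 (falls) — ok.

1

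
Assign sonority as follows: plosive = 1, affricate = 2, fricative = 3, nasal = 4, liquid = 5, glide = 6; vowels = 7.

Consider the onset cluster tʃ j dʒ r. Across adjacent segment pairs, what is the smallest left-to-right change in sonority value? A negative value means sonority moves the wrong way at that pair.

/tʃ/ — affricate, sonority 2.
/j/ — glide, sonority 6.
/dʒ/ — affricate, sonority 2.
/r/ — liquid, sonority 5.
/tʃ/→/j/: change +4.
/j/→/dʒ/: change -4.
/dʒ/→/r/: change +3.
Minimum = -4.

-4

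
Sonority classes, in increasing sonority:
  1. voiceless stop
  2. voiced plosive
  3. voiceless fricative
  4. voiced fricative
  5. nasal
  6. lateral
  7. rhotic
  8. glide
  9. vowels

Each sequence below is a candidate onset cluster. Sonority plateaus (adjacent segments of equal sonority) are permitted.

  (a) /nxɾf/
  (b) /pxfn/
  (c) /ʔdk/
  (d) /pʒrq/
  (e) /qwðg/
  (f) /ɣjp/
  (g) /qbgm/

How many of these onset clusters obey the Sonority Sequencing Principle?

2

(a) 5-3-7-3 → violates
(b) 1-3-3-5 → obeys
(c) 1-2-1 → violates
(d) 1-4-7-1 → violates
(e) 1-8-4-2 → violates
(f) 4-8-1 → violates
(g) 1-2-2-5 → obeys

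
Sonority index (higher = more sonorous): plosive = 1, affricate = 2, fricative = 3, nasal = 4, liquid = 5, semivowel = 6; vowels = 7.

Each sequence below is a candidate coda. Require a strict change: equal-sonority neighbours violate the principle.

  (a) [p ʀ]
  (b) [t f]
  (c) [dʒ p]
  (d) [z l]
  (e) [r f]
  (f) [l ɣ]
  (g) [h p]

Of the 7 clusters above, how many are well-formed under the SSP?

(a) 1-5 → violates
(b) 1-3 → violates
(c) 2-1 → obeys
(d) 3-5 → violates
(e) 5-3 → obeys
(f) 5-3 → obeys
(g) 3-1 → obeys

4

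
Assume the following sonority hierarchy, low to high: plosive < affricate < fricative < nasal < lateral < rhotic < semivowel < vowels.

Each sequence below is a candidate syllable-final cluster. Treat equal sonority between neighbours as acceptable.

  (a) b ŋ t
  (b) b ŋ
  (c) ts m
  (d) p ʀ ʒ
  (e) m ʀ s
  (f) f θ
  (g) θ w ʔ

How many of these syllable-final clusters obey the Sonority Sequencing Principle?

1

(a) 1-4-1 → violates
(b) 1-4 → violates
(c) 2-4 → violates
(d) 1-6-3 → violates
(e) 4-6-3 → violates
(f) 3-3 → obeys
(g) 3-7-1 → violates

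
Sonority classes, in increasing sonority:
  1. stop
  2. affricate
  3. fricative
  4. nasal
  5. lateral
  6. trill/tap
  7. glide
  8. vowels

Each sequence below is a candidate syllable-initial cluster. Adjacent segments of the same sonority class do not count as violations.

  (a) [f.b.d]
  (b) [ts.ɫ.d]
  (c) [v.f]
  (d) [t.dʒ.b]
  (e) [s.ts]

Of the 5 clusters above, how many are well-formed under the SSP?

(a) sonority 3-1-1: ill-formed.
(b) sonority 2-5-1: ill-formed.
(c) sonority 3-3: well-formed.
(d) sonority 1-2-1: ill-formed.
(e) sonority 3-2: ill-formed.

1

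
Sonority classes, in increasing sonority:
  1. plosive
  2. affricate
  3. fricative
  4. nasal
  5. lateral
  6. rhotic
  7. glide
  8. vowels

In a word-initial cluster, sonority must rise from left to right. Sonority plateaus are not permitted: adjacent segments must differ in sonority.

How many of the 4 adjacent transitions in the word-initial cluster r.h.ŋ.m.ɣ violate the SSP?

/r/: rhotic = 6.
/h/: fricative = 3.
/ŋ/: nasal = 4.
/m/: nasal = 4.
/ɣ/: fricative = 3.
/r/→/h/: 6→3 (does not rise) — violation.
/h/→/ŋ/: 3→4 (rises) — ok.
/ŋ/→/m/: 4→4 (plateau) — violation.
/m/→/ɣ/: 4→3 (does not rise) — violation.

3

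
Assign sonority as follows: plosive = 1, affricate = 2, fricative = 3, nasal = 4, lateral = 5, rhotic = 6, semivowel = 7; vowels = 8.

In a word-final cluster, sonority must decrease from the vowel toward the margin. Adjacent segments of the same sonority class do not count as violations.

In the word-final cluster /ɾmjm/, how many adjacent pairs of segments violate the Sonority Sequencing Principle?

/ɾ/: rhotic = 6.
/m/: nasal = 4.
/j/: semivowel = 7.
/m/: nasal = 4.
/ɾ/→/m/: 6→4 (falls) — ok.
/m/→/j/: 4→7 (does not fall) — violation.
/j/→/m/: 7→4 (falls) — ok.

1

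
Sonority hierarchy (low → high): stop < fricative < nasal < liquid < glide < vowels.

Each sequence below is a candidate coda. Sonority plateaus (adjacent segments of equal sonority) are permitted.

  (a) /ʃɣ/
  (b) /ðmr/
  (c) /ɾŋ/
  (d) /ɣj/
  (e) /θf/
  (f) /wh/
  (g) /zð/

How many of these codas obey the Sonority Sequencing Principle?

(a) /ʃɣ/: profile 2-2 — obeys.
(b) /ðmr/: profile 2-3-4 — violates.
(c) /ɾŋ/: profile 4-3 — obeys.
(d) /ɣj/: profile 2-5 — violates.
(e) /θf/: profile 2-2 — obeys.
(f) /wh/: profile 5-2 — obeys.
(g) /zð/: profile 2-2 — obeys.

5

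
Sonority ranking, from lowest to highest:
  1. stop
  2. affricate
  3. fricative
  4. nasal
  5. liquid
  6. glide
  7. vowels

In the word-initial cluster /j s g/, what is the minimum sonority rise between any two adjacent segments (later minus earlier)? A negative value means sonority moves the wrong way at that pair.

-3

/j/ is a glide (sonority 6).
/s/ is a fricative (sonority 3).
/g/ is a stop (sonority 1).
/j/→/s/: change -3.
/s/→/g/: change -2.
Minimum = -3.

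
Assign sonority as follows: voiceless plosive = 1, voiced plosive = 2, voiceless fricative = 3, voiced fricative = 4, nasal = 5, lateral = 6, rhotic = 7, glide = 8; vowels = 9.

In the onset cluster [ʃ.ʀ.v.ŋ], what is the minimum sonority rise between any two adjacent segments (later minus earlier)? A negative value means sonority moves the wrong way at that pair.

/ʃ/ is a voiceless fricative (sonority 3).
/ʀ/ is a rhotic (sonority 7).
/v/ is a voiced fricative (sonority 4).
/ŋ/ is a nasal (sonority 5).
/ʃ/→/ʀ/: change +4.
/ʀ/→/v/: change -3.
/v/→/ŋ/: change +1.
Minimum = -3.

-3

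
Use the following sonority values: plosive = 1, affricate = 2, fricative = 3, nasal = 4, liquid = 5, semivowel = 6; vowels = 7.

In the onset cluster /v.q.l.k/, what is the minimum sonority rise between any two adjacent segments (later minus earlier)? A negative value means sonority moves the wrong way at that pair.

-4

/v/ is a fricative (sonority 3).
/q/ is a plosive (sonority 1).
/l/ is a liquid (sonority 5).
/k/ is a plosive (sonority 1).
/v/→/q/: change -2.
/q/→/l/: change +4.
/l/→/k/: change -4.
Minimum = -4.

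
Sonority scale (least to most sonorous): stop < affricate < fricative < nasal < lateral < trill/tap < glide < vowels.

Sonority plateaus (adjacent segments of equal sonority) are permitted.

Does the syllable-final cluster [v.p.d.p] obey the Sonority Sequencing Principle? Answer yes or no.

yes

/v/ — fricative, sonority 3.
/p/ — stop, sonority 1.
/d/ — stop, sonority 1.
/p/ — stop, sonority 1.
The profile 3-1-1-1 is non-increasing (plateaus allowed), so the syllable-final cluster satisfies the SSP.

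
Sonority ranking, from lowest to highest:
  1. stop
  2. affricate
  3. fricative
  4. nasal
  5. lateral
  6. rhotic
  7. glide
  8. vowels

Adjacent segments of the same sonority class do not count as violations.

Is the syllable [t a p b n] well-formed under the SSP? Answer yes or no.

no

Onset: /t/ is a stop (sonority 1); then the nucleus /a/ (sonority 8).
Onset profile 1-8 — rises to the nucleus.
Coda: /p/ is a stop (sonority 1), /b/ is a stop (sonority 1), /n/ is a nasal (sonority 4).
Coda profile 8-1-1-4 — does not fall throughout.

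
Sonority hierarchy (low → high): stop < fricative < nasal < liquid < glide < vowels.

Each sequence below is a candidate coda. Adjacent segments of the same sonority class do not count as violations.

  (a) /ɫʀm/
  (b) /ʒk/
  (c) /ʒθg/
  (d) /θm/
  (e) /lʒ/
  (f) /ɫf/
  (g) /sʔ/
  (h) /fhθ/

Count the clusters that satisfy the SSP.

(a) 4-4-3 → obeys
(b) 2-1 → obeys
(c) 2-2-1 → obeys
(d) 2-3 → violates
(e) 4-2 → obeys
(f) 4-2 → obeys
(g) 2-1 → obeys
(h) 2-2-2 → obeys

7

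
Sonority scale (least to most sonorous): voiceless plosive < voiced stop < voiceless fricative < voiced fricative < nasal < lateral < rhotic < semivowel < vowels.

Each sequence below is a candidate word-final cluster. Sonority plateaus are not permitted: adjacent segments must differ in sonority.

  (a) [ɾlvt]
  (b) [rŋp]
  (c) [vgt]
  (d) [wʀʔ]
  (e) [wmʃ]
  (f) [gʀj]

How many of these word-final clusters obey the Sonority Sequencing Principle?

5

(a) [ɾlvt]: profile 7-6-4-1 — obeys.
(b) [rŋp]: profile 7-5-1 — obeys.
(c) [vgt]: profile 4-2-1 — obeys.
(d) [wʀʔ]: profile 8-7-1 — obeys.
(e) [wmʃ]: profile 8-5-3 — obeys.
(f) [gʀj]: profile 2-7-8 — violates.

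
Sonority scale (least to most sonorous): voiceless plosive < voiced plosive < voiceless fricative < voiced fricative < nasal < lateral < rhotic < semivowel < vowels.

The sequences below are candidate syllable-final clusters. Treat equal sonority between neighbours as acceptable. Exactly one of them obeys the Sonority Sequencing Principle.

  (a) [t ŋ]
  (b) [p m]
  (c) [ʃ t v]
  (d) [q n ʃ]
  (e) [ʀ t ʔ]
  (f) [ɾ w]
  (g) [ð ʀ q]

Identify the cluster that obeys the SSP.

e

(a) [t ŋ]: profile 1-5 — violates.
(b) [p m]: profile 1-5 — violates.
(c) [ʃ t v]: profile 3-1-4 — violates.
(d) [q n ʃ]: profile 1-5-3 — violates.
(e) [ʀ t ʔ]: profile 7-1-1 — obeys.
(f) [ɾ w]: profile 7-8 — violates.
(g) [ð ʀ q]: profile 4-7-1 — violates.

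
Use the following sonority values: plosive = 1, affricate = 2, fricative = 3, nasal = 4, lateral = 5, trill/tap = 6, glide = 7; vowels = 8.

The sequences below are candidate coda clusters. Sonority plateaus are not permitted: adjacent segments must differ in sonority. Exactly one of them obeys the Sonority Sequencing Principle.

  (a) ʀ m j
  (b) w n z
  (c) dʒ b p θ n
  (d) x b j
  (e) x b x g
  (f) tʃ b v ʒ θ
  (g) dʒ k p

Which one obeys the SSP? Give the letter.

(a) sonority 6-4-7: ill-formed.
(b) sonority 7-4-3: well-formed.
(c) sonority 2-1-1-3-4: ill-formed.
(d) sonority 3-1-7: ill-formed.
(e) sonority 3-1-3-1: ill-formed.
(f) sonority 2-1-3-3-3: ill-formed.
(g) sonority 2-1-1: ill-formed.

b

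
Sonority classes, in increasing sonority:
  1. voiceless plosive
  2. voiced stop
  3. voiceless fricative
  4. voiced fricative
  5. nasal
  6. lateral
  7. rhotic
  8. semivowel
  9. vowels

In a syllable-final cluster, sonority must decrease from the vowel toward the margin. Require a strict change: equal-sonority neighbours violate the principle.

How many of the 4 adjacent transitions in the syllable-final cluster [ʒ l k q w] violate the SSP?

3

/ʒ/ — voiced fricative, sonority 4.
/l/ — lateral, sonority 6.
/k/ — voiceless plosive, sonority 1.
/q/ — voiceless plosive, sonority 1.
/w/ — semivowel, sonority 8.
/ʒ/→/l/: 4→6 (does not fall) — violation.
/l/→/k/: 6→1 (falls) — ok.
/k/→/q/: 1→1 (plateau) — violation.
/q/→/w/: 1→8 (does not fall) — violation.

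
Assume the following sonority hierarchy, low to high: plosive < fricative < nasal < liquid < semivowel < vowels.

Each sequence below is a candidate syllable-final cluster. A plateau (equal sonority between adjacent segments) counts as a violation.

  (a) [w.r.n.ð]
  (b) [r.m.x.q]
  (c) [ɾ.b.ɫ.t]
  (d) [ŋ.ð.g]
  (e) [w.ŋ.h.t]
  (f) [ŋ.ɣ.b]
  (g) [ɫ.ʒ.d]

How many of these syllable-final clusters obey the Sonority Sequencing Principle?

(a) [w.r.n.ð]: profile 5-4-3-2 — obeys.
(b) [r.m.x.q]: profile 4-3-2-1 — obeys.
(c) [ɾ.b.ɫ.t]: profile 4-1-4-1 — violates.
(d) [ŋ.ð.g]: profile 3-2-1 — obeys.
(e) [w.ŋ.h.t]: profile 5-3-2-1 — obeys.
(f) [ŋ.ɣ.b]: profile 3-2-1 — obeys.
(g) [ɫ.ʒ.d]: profile 4-2-1 — obeys.

6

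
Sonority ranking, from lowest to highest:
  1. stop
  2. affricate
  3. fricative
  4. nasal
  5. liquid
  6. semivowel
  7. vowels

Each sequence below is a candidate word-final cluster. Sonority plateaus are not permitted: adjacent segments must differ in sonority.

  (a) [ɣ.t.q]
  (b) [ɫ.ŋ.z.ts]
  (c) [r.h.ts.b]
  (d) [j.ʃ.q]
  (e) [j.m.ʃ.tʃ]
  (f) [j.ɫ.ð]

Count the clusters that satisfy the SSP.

(a) sonority 3-1-1: ill-formed.
(b) sonority 5-4-3-2: well-formed.
(c) sonority 5-3-2-1: well-formed.
(d) sonority 6-3-1: well-formed.
(e) sonority 6-4-3-2: well-formed.
(f) sonority 6-5-3: well-formed.

5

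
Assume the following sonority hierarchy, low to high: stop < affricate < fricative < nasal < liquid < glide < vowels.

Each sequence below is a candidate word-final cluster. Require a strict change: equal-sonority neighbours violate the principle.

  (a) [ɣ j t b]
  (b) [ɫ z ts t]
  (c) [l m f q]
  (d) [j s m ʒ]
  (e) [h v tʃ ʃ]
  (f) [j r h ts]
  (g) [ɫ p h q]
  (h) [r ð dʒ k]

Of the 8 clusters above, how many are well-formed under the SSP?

(a) sonority 3-6-1-1: ill-formed.
(b) sonority 5-3-2-1: well-formed.
(c) sonority 5-4-3-1: well-formed.
(d) sonority 6-3-4-3: ill-formed.
(e) sonority 3-3-2-3: ill-formed.
(f) sonority 6-5-3-2: well-formed.
(g) sonority 5-1-3-1: ill-formed.
(h) sonority 5-3-2-1: well-formed.

4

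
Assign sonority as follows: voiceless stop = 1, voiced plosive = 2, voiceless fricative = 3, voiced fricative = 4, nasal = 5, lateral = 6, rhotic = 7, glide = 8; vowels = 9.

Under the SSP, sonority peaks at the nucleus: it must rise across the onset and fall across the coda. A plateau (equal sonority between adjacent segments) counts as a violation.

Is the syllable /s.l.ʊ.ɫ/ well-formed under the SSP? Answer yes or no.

yes

Onset: /s/ is a voiceless fricative (sonority 3), /l/ is a lateral (sonority 6); then the nucleus /ʊ/ (sonority 9).
Onset profile 3-6-9 — rises to the nucleus.
Coda: /ɫ/ is a lateral (sonority 6).
Coda profile 9-6 — falls from the nucleus.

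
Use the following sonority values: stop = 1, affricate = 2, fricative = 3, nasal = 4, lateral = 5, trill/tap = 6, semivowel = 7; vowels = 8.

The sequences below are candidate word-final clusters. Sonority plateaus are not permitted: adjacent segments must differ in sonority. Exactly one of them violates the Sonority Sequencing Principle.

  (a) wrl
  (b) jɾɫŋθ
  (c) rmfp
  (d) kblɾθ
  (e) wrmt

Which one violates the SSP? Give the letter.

d

(a) 7-6-5 → obeys
(b) 7-6-5-4-3 → obeys
(c) 6-4-3-1 → obeys
(d) 1-1-5-6-3 → violates
(e) 7-6-4-1 → obeys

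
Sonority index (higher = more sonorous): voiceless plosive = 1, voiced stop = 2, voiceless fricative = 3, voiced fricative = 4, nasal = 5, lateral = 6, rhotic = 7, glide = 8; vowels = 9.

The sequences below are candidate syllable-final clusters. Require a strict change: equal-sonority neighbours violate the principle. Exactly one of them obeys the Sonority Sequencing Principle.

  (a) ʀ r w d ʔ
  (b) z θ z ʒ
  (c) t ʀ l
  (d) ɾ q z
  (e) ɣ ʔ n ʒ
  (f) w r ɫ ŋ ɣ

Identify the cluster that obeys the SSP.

f

(a) 7-7-8-2-1 → violates
(b) 4-3-4-4 → violates
(c) 1-7-6 → violates
(d) 7-1-4 → violates
(e) 4-1-5-4 → violates
(f) 8-7-6-5-4 → obeys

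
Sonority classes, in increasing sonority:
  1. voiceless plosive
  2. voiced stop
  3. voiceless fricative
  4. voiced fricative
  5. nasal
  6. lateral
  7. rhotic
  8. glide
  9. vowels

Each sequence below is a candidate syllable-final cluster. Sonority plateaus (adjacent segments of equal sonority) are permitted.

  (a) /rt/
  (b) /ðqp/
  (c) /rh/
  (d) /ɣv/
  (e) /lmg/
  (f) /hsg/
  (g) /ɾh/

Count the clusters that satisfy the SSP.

7

(a) 7-1 → obeys
(b) 4-1-1 → obeys
(c) 7-3 → obeys
(d) 4-4 → obeys
(e) 6-5-2 → obeys
(f) 3-3-2 → obeys
(g) 7-3 → obeys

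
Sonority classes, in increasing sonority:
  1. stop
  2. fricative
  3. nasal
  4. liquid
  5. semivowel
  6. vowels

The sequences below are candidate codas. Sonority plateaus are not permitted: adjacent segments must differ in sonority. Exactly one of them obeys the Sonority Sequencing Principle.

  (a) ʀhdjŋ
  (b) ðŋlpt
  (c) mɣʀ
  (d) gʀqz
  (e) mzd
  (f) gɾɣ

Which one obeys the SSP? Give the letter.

(a) 4-2-1-5-3 → violates
(b) 2-3-4-1-1 → violates
(c) 3-2-4 → violates
(d) 1-4-1-2 → violates
(e) 3-2-1 → obeys
(f) 1-4-2 → violates

e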